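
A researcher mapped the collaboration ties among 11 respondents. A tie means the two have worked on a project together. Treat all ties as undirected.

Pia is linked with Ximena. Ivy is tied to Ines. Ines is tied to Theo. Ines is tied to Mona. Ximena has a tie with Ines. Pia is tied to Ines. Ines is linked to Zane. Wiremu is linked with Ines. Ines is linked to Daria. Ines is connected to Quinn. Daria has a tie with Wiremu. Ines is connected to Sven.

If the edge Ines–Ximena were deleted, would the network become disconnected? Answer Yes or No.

Even without that edge, Ines still reaches Ximena via Ines – Pia – Ximena, so the network stays connected. Not a bridge.

No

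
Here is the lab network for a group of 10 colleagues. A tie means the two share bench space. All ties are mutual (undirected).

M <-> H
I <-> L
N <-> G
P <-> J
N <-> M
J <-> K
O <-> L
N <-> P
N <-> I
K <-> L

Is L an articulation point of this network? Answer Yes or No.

Removing L leaves {G, H, I, J, K, M, N, and P} with no path to {O}, so the network splits into 2 components. L is a cut vertex.

Yes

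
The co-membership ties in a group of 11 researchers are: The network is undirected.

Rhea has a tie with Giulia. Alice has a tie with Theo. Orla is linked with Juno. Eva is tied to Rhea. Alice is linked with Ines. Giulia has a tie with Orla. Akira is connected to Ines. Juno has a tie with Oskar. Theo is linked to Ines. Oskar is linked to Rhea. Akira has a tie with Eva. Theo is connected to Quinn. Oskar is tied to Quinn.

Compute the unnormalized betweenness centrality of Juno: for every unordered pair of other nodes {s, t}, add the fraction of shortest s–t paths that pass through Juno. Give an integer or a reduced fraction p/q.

Pairs whose geodesics pass through Juno — Orla–Ines: 1/2; Orla–Alice: 1; Orla–Theo: 1; Orla–Quinn: 1; Orla–Oskar: 1.
All other pairs contribute 0.
Summing the contributions gives betweenness(Juno) = 9/2.

9/2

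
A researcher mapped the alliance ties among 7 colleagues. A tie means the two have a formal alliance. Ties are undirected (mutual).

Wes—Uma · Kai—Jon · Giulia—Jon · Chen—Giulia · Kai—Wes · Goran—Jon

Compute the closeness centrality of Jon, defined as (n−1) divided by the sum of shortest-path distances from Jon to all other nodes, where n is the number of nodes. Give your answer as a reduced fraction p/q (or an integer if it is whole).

Distances from Jon: Chen:2, Giulia:1, Goran:1, Kai:1, Uma:3, Wes:2. Sum = 10.
n = 7, so closeness = 6/10 = 3/5.

3/5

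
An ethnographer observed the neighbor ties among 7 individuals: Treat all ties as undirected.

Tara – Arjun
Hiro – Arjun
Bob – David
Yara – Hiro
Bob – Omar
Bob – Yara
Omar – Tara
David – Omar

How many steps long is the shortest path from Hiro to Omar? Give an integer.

One shortest route is Hiro – Yara – Bob – Omar, which uses 3 edges, and at distance 2 from Hiro we only reach {Bob, Tara}, which does not include Omar. So d(Hiro,Omar) = 3.

3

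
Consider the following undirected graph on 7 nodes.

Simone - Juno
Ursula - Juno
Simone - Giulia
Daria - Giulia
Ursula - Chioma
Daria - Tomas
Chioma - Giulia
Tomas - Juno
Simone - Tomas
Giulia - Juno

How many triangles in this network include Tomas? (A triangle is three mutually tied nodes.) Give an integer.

1

Tomas's neighbors: Daria, Juno, and Simone.
Neighbor pairs that are themselves tied: Tomas–Juno–Simone. Each forms one triangle with Tomas, for 1 in total.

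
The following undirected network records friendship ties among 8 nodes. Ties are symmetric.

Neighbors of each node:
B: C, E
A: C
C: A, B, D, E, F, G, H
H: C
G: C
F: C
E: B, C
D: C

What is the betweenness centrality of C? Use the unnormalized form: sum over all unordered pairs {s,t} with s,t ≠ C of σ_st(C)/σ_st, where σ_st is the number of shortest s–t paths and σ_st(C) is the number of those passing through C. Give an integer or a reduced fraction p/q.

Pairs whose geodesics pass through C — A–F: 1; A–D: 1; A–G: 1; A–E: 1; A–H: 1; A–B: 1; F–D: 1; F–G: 1; F–E: 1; F–H: 1; F–B: 1; D–G: 1; D–E: 1; D–H: 1 … (+6 more pairs).
All other pairs contribute 0.
Summing the contributions gives betweenness(C) = 20.

20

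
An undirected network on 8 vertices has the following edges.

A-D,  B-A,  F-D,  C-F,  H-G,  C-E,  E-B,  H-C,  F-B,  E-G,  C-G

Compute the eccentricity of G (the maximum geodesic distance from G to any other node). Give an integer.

3

Distances from G: A:3, B:2, C:1, D:3, E:1, F:2, H:1.
The largest is 3 (to D and A), so the eccentricity of G is 3.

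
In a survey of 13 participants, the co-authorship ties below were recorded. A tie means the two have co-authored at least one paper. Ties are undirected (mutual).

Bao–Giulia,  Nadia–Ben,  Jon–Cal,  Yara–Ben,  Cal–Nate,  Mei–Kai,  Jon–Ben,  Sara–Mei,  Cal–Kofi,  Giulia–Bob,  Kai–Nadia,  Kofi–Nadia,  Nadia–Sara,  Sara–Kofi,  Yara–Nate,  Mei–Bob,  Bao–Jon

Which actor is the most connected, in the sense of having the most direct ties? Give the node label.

Nadia

Degrees — Bao:2, Ben:3, Bob:2, Cal:3, Giulia:2, Jon:3, Kai:2, Kofi:3, Mei:3, Nadia:4, Nate:2, Sara:3, Yara:2.
The maximum is 4, attained only by Nadia.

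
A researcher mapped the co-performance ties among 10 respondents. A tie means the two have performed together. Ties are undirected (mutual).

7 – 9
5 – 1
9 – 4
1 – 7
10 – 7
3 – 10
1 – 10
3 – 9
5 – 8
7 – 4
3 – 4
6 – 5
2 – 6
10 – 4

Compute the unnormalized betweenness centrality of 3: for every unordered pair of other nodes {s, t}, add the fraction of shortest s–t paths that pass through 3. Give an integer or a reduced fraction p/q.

Pairs whose geodesics pass through 3 — 10–9: 1/3.
All other pairs contribute 0.
Summing the contributions gives betweenness(3) = 1/3.

1/3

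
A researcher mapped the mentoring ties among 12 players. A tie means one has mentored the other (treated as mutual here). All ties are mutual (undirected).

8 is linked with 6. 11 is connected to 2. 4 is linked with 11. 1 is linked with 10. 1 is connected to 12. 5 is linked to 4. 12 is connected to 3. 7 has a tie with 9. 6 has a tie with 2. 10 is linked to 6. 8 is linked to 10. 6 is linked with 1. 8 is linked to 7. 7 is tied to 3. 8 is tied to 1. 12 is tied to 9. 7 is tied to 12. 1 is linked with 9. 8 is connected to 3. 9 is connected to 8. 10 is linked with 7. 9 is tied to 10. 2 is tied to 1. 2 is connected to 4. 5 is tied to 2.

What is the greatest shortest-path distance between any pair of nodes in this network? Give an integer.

Eccentricity of each node (its greatest distance to any other): 1:2, 2:3, 3:4, 4:4, 5:4, 6:2, 7:4, 8:3, 9:3, 10:3, 11:4, 12:3.
The maximum eccentricity is 4, realized for instance by the pair 11–7 via 11 – 2 – 1 – 10 – 7. So the diameter is 4.

4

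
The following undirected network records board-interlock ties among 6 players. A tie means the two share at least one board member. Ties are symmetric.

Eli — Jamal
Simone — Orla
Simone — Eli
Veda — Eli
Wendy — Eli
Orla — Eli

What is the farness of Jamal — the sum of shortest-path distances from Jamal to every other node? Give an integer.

Distances from Jamal: Eli:1, Orla:2, Simone:2, Veda:2, Wendy:2.
Sum = 1 + 2 + 2 + 2 + 2 = 9.

9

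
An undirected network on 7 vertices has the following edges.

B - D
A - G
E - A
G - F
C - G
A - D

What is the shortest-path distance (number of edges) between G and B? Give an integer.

3

One shortest route is G – A – D – B, which uses 3 edges, and at distance 2 from G we only reach {D, E}, which does not include B. So d(G,B) = 3.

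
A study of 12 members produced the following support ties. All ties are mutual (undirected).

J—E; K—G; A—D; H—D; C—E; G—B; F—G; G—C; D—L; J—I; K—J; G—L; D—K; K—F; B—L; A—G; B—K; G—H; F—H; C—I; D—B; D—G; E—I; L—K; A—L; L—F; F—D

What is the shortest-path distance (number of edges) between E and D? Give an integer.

3

One shortest route is E – C – G – D, which uses 3 edges, and at distance 2 from E we only reach {G, K}, which does not include D. So d(E,D) = 3.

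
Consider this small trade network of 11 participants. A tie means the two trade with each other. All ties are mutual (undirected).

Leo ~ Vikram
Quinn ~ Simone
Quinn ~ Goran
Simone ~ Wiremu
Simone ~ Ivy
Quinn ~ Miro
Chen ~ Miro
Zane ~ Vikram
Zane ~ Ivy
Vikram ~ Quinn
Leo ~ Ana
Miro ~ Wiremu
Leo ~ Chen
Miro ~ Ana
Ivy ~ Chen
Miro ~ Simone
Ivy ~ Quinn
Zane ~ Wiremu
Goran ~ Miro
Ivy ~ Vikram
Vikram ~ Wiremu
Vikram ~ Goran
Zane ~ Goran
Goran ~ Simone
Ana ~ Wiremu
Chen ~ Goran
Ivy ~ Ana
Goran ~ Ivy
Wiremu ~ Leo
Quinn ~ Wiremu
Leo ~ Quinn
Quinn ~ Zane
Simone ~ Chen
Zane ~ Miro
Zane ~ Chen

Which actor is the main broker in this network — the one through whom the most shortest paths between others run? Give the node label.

Unnormalized betweenness of each node: Ana:13/15, Chen:7/4, Goran:5/4, Ivy:35/12, Leo:19/12, Miro:38/15, Quinn:53/20, Simone:59/60, Vikram:37/30, Wiremu:11/4, Zane:89/60.
Ivy has the largest value, 35/12, making it the main broker — the node through which the most shortest paths run.

Ivy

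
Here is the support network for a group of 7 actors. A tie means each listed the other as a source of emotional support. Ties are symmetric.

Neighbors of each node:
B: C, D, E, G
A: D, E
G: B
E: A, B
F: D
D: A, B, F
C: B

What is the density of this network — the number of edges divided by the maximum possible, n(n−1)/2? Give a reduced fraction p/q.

1/3

There are 7 edges and 7 nodes, so the maximum possible is C(7,2) = 21.
Density = 7/21 = 1/3.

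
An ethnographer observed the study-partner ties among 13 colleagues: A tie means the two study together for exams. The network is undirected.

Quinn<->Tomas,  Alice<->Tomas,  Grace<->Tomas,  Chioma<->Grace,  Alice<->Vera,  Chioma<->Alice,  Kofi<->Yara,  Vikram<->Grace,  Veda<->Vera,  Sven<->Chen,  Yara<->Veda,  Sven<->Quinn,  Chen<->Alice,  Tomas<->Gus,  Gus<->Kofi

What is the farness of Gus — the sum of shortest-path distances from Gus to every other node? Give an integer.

Distances from Gus: Alice:2, Chen:3, Chioma:3, Grace:2, Kofi:1, Quinn:2, Sven:3, Tomas:1, Veda:3, Vera:3, Vikram:3, Yara:2.
Sum = 2 + 3 + 3 + 2 + 1 + 2 + 3 + 1 + 3 + 3 + 3 + 2 = 28.

28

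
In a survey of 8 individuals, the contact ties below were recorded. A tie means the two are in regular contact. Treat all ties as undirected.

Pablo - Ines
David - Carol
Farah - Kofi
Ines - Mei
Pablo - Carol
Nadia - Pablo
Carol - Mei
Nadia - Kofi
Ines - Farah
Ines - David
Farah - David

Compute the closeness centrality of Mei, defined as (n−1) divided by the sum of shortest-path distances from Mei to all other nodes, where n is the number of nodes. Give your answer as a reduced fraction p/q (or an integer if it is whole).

1/2

Distances from Mei: Carol:1, David:2, Farah:2, Ines:1, Kofi:3, Nadia:3, Pablo:2. Sum = 14.
n = 8, so closeness = 7/14 = 1/2.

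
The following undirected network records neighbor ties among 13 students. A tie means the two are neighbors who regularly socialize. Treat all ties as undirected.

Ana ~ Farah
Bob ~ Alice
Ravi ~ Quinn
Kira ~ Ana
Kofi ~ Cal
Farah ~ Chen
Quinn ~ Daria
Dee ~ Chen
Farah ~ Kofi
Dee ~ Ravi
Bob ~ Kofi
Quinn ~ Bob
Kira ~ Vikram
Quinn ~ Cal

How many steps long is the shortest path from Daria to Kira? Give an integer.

6

One shortest route is Daria – Quinn – Bob – Kofi – Farah – Ana – Kira, which uses 6 edges, and at distance 5 from Daria we only reach {Ana}, which does not include Kira. So d(Daria,Kira) = 6.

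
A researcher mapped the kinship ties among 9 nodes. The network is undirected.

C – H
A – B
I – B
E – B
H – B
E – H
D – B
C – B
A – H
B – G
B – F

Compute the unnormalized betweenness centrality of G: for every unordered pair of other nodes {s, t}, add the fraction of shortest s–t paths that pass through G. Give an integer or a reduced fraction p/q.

No shortest path between any pair of other nodes passes through G.
Summing the contributions gives betweenness(G) = 0.

0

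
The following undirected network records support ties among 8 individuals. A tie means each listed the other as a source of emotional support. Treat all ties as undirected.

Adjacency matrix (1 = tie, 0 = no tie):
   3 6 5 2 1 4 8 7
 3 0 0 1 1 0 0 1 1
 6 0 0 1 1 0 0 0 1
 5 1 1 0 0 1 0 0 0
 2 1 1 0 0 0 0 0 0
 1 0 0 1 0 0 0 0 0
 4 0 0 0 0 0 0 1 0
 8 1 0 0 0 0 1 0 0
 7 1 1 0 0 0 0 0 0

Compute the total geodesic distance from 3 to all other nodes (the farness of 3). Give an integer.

Distances from 3: 1:2, 2:1, 4:2, 5:1, 6:2, 7:1, 8:1.
Sum = 2 + 1 + 2 + 1 + 2 + 1 + 1 = 10.

10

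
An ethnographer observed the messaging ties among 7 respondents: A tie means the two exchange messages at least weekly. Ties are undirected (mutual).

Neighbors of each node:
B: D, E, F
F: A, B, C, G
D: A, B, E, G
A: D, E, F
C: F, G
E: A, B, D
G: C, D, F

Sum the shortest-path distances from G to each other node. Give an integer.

Distances from G: A:2, B:2, C:1, D:1, E:2, F:1.
Sum = 2 + 2 + 1 + 1 + 2 + 1 = 9.

9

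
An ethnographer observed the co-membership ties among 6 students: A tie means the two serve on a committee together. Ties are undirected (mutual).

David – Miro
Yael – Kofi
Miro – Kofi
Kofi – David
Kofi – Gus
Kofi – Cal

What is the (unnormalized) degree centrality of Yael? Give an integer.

1

Yael is directly tied to Kofi. That is 1 neighbor, so the degree of Yael is 1.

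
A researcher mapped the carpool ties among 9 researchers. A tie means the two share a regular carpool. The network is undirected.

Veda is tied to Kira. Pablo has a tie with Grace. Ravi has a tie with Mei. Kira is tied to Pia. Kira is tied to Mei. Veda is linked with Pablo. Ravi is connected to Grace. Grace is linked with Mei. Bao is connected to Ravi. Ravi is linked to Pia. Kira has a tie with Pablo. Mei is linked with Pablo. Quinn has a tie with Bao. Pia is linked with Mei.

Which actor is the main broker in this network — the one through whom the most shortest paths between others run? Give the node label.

Unnormalized betweenness of each node: Bao:7, Grace:9/4, Kira:7/2, Mei:6, Pablo:7/2, Pia:9/4, Quinn:0, Ravi:25/2, Veda:0.
Ravi has the largest value, 25/2, making it the main broker — the node through which the most shortest paths run.

Ravi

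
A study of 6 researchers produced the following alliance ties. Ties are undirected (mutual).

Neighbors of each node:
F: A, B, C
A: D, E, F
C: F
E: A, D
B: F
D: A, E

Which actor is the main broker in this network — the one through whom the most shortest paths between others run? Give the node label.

Unnormalized betweenness of each node: A:6, B:0, C:0, D:0, E:0, F:7.
F has the largest value, 7, making it the main broker — the node through which the most shortest paths run.

F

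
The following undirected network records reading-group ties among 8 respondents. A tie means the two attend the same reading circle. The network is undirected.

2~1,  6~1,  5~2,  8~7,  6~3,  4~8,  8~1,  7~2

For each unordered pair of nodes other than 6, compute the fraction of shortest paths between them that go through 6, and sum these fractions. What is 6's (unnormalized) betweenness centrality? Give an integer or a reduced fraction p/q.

6

Pairs whose geodesics pass through 6 — 1–3: 1; 2–3: 1; 7–3: 2/2; 8–3: 1; 4–3: 1; 3–5: 1.
All other pairs contribute 0.
Summing the contributions gives betweenness(6) = 6.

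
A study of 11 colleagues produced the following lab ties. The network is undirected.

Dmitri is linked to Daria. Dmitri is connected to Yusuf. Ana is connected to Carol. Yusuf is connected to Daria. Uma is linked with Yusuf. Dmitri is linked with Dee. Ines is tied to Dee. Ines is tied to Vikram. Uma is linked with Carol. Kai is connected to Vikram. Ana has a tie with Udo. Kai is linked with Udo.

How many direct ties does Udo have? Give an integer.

Udo is directly tied to Ana and Kai. That is 2 neighbors, so the degree of Udo is 2.

2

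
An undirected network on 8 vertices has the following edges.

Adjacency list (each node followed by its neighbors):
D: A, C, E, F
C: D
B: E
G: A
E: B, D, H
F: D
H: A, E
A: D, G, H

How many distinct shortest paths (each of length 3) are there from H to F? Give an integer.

The shortest distance is 3. The length-3 paths are: H–A–D–F; H–E–D–F.
That gives 2 distinct shortest paths.

2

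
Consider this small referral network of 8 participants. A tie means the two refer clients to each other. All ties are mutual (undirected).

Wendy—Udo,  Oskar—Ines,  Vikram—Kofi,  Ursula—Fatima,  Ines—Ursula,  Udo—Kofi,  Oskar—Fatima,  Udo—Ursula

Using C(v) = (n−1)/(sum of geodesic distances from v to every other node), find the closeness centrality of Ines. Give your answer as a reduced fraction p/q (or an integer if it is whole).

Distances from Ines: Fatima:2, Kofi:3, Oskar:1, Udo:2, Ursula:1, Vikram:4, Wendy:3. Sum = 16.
n = 8, so closeness = 7/16.

7/16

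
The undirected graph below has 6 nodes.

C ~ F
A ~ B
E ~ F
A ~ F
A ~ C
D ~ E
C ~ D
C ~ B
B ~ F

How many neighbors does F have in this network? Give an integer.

F is directly tied to A, B, C, and E. That is 4 neighbors, so the degree of F is 4.

4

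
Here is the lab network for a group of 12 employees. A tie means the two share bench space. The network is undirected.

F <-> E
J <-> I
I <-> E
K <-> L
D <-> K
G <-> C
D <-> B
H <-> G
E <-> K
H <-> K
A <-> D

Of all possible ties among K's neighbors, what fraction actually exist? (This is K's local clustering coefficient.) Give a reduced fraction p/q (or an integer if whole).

K's neighbors: D, E, H, and L (k = 4).
Possible neighbor pairs: C(4,2) = 6. Edges among them: none → e = 0.
Clustering(K) = 0/6 = 0.

0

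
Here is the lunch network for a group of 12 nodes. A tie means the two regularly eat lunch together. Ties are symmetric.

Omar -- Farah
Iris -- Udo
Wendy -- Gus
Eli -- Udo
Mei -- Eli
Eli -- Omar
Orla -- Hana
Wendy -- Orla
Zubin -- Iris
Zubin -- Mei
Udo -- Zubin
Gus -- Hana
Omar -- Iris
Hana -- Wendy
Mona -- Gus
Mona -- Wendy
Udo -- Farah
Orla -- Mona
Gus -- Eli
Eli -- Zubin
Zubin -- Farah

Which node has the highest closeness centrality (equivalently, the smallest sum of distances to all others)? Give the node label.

Eli

Farness (sum of distances to all others) for each node — Eli:18, Farah:29, Gus:20, Hana:27, Iris:29, Mei:25, Mona:27, Omar:24, Orla:34, Udo:23, Wendy:26, Zubin:22.
The smallest farness is 18, for Eli, so Eli has the highest closeness.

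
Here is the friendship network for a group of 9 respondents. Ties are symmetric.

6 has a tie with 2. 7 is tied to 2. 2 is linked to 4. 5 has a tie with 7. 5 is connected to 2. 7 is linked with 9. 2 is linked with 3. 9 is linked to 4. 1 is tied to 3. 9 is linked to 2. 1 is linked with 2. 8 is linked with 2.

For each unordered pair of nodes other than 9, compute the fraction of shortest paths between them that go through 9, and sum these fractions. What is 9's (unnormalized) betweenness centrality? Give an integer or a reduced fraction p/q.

Pairs whose geodesics pass through 9 — 4–7: 1/2.
All other pairs contribute 0.
Summing the contributions gives betweenness(9) = 1/2.

1/2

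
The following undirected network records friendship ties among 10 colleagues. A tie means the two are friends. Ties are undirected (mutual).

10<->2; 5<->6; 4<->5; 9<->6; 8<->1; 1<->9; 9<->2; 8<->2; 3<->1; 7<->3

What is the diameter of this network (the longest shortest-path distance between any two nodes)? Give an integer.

6

Eccentricity of each node (its greatest distance to any other): 1:4, 2:4, 3:5, 4:6, 5:5, 6:4, 7:6, 8:5, 9:3, 10:5.
The maximum eccentricity is 6, realized for instance by the pair 4–7 via 4 – 5 – 6 – 9 – 1 – 3 – 7. So the diameter is 6.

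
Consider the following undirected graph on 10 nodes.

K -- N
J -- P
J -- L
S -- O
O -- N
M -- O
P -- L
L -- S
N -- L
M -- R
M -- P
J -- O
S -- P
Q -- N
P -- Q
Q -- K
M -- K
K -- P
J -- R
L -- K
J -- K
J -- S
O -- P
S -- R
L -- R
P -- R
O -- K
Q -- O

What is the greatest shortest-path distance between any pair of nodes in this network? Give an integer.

Eccentricity of each node (its greatest distance to any other): J:2, K:2, L:2, M:2, N:2, O:2, P:2, Q:2, R:2, S:2.
The maximum eccentricity is 2, realized for instance by the pair N–R via N – L – R. So the diameter is 2.

2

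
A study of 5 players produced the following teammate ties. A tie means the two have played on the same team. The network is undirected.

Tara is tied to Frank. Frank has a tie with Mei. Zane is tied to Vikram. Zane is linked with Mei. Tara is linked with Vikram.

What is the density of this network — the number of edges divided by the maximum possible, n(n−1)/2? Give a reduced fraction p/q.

1/2

There are 5 edges and 5 nodes, so the maximum possible is C(5,2) = 10.
Density = 5/10 = 1/2.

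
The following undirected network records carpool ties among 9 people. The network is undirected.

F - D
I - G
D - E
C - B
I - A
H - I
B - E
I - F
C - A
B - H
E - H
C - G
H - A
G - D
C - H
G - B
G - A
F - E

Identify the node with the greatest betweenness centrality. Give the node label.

Unnormalized betweenness of each node: A:3/4, B:17/12, C:7/12, D:7/6, E:10/3, F:1, G:9/2, H:7/2, I:11/4.
G has the largest value, 9/2, making it the main broker — the node through which the most shortest paths run.

G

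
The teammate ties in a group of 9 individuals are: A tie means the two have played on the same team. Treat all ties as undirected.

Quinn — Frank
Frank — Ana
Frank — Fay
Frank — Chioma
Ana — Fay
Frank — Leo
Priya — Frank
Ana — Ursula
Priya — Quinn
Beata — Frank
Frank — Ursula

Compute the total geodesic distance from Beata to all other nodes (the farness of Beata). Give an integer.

15

Distances from Beata: Ana:2, Chioma:2, Fay:2, Frank:1, Leo:2, Priya:2, Quinn:2, Ursula:2.
Sum = 2 + 2 + 2 + 1 + 2 + 2 + 2 + 2 = 15.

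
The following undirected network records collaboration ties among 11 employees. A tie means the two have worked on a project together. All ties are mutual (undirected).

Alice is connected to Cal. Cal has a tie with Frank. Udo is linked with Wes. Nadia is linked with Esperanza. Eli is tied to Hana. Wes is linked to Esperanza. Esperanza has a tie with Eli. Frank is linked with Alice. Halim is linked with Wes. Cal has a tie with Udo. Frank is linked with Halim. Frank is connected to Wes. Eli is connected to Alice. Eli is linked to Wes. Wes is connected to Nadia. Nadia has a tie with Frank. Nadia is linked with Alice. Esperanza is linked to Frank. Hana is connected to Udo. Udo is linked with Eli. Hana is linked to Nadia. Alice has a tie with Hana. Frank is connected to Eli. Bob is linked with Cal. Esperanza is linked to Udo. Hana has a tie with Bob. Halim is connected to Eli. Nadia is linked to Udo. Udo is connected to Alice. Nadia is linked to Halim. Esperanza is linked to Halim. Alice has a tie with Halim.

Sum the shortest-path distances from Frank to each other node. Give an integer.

13

Distances from Frank: Alice:1, Bob:2, Cal:1, Eli:1, Esperanza:1, Halim:1, Hana:2, Nadia:1, Udo:2, Wes:1.
Sum = 1 + 2 + 1 + 1 + 1 + 1 + 2 + 1 + 2 + 1 = 13.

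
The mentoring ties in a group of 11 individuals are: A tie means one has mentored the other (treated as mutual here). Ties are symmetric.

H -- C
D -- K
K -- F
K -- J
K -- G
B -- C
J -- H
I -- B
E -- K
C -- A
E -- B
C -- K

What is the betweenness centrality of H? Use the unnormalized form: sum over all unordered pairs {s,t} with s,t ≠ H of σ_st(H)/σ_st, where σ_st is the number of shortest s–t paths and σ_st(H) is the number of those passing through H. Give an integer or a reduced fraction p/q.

5/3

Pairs whose geodesics pass through H — I–J: 1/3; C–J: 1/2; A–J: 1/2; J–B: 1/3.
All other pairs contribute 0.
Summing the contributions gives betweenness(H) = 5/3.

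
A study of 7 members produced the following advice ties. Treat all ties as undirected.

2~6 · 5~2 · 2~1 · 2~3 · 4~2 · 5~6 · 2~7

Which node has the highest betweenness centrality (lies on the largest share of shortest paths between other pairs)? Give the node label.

2

Unnormalized betweenness of each node: 1:0, 2:14, 3:0, 4:0, 5:0, 6:0, 7:0.
2 has the largest value, 14, making it the main broker — the node through which the most shortest paths run.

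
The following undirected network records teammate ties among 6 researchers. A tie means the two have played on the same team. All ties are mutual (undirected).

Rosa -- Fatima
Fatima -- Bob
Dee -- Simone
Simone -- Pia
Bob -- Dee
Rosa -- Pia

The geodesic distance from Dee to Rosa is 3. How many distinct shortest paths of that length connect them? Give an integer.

2

The shortest distance is 3. The length-3 paths are: Dee–Simone–Pia–Rosa; Dee–Bob–Fatima–Rosa.
That gives 2 distinct shortest paths.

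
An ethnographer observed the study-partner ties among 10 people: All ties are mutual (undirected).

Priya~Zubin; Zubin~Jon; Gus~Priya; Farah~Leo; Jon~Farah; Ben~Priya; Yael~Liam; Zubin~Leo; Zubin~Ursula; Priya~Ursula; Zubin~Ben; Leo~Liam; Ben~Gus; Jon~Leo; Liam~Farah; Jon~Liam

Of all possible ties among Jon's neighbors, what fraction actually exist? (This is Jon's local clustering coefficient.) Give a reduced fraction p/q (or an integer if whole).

Jon's neighbors: Farah, Leo, Liam, and Zubin (k = 4).
Possible neighbor pairs: C(4,2) = 6. Edges among them: Farah–Leo, Farah–Liam, Leo–Liam, Leo–Zubin → e = 4.
Clustering(Jon) = 4/6 = 2/3.

2/3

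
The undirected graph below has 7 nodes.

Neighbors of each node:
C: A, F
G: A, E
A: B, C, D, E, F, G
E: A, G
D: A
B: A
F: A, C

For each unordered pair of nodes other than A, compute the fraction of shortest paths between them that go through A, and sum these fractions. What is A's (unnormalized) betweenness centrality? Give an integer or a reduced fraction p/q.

13

Pairs whose geodesics pass through A — F–E: 1; F–D: 1; F–G: 1; F–B: 1; E–C: 1; E–D: 1; E–B: 1; C–D: 1; C–G: 1; C–B: 1; D–G: 1; D–B: 1; G–B: 1.
All other pairs contribute 0.
Summing the contributions gives betweenness(A) = 13.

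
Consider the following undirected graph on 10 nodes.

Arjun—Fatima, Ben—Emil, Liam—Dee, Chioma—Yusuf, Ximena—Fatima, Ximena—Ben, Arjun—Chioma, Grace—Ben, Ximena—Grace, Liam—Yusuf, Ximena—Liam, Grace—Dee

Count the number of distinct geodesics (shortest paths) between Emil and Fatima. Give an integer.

The shortest distance is 3, and the only length-3 path is Emil–Ben–Ximena–Fatima. So there is exactly 1 shortest path.

1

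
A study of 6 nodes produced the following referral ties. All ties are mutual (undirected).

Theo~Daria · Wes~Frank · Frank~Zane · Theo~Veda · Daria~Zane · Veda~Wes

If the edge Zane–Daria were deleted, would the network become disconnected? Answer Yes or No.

No

Even without that edge, Zane still reaches Daria via Zane – Frank – Wes – Veda – Theo – Daria, so the network stays connected. Not a bridge.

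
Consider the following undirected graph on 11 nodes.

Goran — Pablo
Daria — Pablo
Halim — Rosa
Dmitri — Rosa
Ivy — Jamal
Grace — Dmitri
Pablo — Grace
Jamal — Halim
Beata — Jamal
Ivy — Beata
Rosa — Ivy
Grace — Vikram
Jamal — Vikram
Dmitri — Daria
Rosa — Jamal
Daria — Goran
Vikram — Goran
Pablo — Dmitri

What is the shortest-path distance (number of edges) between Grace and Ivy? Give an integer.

3

One shortest route is Grace – Dmitri – Rosa – Ivy, which uses 3 edges, and at distance 2 from Grace we only reach {Daria, Goran, Jamal, Rosa}, which does not include Ivy. So d(Grace,Ivy) = 3.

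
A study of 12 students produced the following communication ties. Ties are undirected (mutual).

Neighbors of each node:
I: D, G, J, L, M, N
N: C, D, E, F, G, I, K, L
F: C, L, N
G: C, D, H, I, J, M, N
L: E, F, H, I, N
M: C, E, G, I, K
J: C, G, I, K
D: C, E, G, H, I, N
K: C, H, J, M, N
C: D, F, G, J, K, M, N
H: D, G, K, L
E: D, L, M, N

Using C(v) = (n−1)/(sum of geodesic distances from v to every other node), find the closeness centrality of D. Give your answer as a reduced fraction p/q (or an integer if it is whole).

Distances from D: C:1, E:1, F:2, G:1, H:1, I:1, J:2, K:2, L:2, M:2, N:1. Sum = 16.
n = 12, so closeness = 11/16.

11/16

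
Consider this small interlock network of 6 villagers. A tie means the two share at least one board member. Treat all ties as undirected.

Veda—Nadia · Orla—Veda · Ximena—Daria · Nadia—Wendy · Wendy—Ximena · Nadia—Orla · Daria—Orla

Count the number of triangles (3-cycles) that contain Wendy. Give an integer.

0

Wendy's neighbors are Nadia and Ximena, but none of them are tied to each other, so no triangle contains Wendy.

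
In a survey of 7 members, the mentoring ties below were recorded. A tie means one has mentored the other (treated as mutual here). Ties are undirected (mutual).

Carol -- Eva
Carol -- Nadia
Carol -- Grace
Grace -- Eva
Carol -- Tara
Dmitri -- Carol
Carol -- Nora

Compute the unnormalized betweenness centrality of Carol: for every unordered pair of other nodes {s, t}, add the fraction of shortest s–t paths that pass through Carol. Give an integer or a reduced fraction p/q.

14

Pairs whose geodesics pass through Carol — Nadia–Eva: 1; Nadia–Nora: 1; Nadia–Tara: 1; Nadia–Grace: 1; Nadia–Dmitri: 1; Eva–Nora: 1; Eva–Tara: 1; Eva–Dmitri: 1; Nora–Tara: 1; Nora–Grace: 1; Nora–Dmitri: 1; Tara–Grace: 1; Tara–Dmitri: 1; Grace–Dmitri: 1.
All other pairs contribute 0.
Summing the contributions gives betweenness(Carol) = 14.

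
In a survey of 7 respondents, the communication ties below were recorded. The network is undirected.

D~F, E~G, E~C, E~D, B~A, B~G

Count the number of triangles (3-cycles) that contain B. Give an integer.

B's neighbors are A and G, but none of them are tied to each other, so no triangle contains B.

0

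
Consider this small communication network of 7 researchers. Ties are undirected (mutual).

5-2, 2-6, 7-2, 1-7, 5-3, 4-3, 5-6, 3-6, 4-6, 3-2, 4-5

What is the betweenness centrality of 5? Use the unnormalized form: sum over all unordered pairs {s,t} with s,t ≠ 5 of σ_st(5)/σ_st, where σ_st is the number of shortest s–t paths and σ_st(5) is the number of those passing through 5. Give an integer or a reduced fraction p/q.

Pairs whose geodesics pass through 5 — 2–4: 1/3; 4–7: 1/3; 4–1: 1/3.
All other pairs contribute 0.
Summing the contributions gives betweenness(5) = 1.

1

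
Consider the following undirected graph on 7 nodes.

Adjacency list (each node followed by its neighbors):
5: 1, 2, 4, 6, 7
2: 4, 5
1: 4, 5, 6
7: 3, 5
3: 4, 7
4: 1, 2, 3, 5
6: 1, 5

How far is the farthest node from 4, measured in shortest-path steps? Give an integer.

Distances from 4: 1:1, 2:1, 3:1, 5:1, 6:2, 7:2.
The largest is 2 (to 7 and 6), so the eccentricity of 4 is 2.

2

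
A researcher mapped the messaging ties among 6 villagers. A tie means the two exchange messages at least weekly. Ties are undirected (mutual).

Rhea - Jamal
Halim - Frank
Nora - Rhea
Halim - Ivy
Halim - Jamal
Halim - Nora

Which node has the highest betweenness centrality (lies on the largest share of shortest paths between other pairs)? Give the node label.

Unnormalized betweenness of each node: Frank:0, Halim:15/2, Ivy:0, Jamal:3/2, Nora:3/2, Rhea:1/2.
Halim has the largest value, 15/2, making it the main broker — the node through which the most shortest paths run.

Halim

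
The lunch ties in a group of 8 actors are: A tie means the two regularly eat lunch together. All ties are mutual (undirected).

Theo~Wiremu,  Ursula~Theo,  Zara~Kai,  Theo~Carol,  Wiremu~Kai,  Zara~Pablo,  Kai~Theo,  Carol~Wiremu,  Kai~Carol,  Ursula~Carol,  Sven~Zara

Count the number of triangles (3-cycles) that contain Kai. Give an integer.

3

Kai's neighbors: Carol, Theo, Wiremu, and Zara.
Neighbor pairs that are themselves tied: Kai–Carol–Theo; Kai–Carol–Wiremu; Kai–Theo–Wiremu. Each forms one triangle with Kai, for 3 in total.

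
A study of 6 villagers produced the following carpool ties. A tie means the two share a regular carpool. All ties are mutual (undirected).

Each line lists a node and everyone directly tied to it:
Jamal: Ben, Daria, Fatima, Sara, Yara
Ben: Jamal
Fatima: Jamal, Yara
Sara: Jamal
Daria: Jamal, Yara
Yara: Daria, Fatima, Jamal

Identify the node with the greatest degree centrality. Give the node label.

Degrees — Ben:1, Daria:2, Fatima:2, Jamal:5, Sara:1, Yara:3.
The maximum is 5, attained only by Jamal.

Jamal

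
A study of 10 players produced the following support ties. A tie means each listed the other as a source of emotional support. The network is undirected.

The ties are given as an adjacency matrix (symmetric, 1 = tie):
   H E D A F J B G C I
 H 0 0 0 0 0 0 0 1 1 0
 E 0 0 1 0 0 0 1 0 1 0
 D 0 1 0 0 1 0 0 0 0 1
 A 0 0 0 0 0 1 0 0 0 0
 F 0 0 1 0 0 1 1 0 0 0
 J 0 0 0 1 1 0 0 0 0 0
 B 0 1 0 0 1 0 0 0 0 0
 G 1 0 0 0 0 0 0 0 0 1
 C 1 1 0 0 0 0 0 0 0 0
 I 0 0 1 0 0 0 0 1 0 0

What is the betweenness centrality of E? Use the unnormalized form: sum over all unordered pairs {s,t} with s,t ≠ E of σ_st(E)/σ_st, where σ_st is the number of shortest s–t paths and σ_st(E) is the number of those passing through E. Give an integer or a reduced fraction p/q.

32/3

Pairs whose geodesics pass through E — H–D: 1/2; H–A: 2/3; H–F: 2/3; H–J: 2/3; H–B: 1; D–B: 1/2; D–C: 1; A–C: 2/2; F–C: 2/2; J–C: 2/2; B–G: 2/3; B–C: 1; B–I: 1/2; C–I: 1/2.
All other pairs contribute 0.
Summing the contributions gives betweenness(E) = 32/3.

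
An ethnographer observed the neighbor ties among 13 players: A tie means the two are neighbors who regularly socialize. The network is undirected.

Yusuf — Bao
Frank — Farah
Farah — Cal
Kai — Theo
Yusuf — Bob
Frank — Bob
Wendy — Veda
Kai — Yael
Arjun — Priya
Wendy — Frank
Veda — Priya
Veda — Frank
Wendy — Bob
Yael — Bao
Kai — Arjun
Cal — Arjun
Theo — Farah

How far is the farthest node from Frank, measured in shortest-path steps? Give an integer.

4

Distances from Frank: Arjun:3, Bao:3, Bob:1, Cal:2, Farah:1, Kai:3, Priya:2, Theo:2, Veda:1, Wendy:1, Yael:4, Yusuf:2.
The largest is 4 (to Yael), so the eccentricity of Frank is 4.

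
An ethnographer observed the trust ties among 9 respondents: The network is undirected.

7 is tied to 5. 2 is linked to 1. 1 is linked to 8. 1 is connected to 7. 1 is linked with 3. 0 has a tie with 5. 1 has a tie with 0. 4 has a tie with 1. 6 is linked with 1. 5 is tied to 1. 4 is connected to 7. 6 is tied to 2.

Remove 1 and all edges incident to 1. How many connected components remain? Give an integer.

Without 1, the remaining ties split the others into: {0, 4, 5, 7}; {2, 6}; {8}; {3}.
That's 4 separate components.

4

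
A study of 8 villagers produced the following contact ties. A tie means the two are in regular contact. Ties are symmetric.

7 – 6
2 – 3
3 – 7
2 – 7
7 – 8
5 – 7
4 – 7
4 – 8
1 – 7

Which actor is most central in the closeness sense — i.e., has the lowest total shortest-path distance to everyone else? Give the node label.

7

Farness (sum of distances to all others) for each node — 1:13, 2:12, 3:12, 4:12, 5:13, 6:13, 7:7, 8:12.
The smallest farness is 7, for 7, so 7 has the highest closeness.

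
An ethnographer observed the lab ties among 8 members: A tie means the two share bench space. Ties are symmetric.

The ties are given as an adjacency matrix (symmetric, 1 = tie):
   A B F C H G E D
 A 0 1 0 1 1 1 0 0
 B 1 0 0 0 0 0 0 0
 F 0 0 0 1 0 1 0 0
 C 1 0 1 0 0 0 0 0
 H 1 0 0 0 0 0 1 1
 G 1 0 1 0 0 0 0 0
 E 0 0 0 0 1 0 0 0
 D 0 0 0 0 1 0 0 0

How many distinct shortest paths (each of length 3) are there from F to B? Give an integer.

2

The shortest distance is 3. The length-3 paths are: F–C–A–B; F–G–A–B.
That gives 2 distinct shortest paths.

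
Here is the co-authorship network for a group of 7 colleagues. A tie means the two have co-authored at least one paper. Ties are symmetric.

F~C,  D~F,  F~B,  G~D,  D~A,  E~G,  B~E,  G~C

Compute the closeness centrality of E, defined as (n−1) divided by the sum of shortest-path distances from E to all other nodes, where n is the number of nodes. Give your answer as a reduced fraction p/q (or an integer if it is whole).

6/11

Distances from E: A:3, B:1, C:2, D:2, F:2, G:1. Sum = 11.
n = 7, so closeness = 6/11.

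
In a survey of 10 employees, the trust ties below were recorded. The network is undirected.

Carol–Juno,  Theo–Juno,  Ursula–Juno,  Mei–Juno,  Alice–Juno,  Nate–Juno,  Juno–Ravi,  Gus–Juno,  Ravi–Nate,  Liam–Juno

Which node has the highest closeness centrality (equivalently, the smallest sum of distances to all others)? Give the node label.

Juno

Farness (sum of distances to all others) for each node — Alice:17, Carol:17, Gus:17, Juno:9, Liam:17, Mei:17, Nate:16, Ravi:16, Theo:17, Ursula:17.
The smallest farness is 9, for Juno, so Juno has the highest closeness.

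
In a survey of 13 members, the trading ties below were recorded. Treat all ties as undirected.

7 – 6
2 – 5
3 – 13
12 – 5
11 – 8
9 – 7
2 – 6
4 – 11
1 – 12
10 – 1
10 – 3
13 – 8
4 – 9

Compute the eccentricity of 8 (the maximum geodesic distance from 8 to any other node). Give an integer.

Distances from 8: 1:4, 2:6, 3:2, 4:2, 5:6, 6:5, 7:4, 9:3, 10:3, 11:1, 12:5, 13:1.
The largest is 6 (to 5 and 2), so the eccentricity of 8 is 6.

6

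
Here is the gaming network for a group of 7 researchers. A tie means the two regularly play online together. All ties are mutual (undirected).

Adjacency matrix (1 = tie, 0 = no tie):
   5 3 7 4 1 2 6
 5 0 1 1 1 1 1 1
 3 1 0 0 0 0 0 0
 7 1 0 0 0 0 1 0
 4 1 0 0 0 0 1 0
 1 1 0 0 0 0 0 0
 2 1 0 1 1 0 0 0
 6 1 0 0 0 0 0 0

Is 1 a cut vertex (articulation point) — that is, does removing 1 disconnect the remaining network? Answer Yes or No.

No

Even without 1, every remaining node can still reach every other (the residual graph is connected), so 1 is not a cut vertex.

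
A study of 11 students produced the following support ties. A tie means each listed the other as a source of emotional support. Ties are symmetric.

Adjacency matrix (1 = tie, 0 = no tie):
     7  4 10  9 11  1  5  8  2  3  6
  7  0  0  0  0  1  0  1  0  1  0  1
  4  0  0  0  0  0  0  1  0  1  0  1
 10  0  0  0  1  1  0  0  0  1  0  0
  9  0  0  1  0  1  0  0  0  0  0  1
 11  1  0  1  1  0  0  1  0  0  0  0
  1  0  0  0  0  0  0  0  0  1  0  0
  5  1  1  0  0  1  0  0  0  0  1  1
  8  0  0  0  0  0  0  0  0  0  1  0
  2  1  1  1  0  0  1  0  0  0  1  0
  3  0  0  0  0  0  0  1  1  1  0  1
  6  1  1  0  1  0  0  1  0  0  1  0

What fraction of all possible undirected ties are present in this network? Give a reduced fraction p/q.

There are 19 edges and 11 nodes, so the maximum possible is C(11,2) = 55.
Density = 19/55.

19/55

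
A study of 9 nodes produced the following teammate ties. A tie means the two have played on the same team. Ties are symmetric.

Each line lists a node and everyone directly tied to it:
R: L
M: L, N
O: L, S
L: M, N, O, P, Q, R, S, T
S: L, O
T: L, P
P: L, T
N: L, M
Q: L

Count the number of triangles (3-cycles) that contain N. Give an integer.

N's neighbors: L and M.
Neighbor pairs that are themselves tied: N–L–M. Each forms one triangle with N, for 1 in total.

1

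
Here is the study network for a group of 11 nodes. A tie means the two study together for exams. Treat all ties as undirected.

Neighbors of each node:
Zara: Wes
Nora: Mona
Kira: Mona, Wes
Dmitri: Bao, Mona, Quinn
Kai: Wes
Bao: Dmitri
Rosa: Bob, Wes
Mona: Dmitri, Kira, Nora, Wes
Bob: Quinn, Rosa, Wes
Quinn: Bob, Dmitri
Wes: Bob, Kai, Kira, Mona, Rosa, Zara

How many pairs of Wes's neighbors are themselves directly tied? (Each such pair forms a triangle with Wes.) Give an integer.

2

Wes's neighbors: Bob, Kai, Kira, Mona, Rosa, and Zara.
Neighbor pairs that are themselves tied: Wes–Bob–Rosa; Wes–Kira–Mona. Each forms one triangle with Wes, for 2 in total.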